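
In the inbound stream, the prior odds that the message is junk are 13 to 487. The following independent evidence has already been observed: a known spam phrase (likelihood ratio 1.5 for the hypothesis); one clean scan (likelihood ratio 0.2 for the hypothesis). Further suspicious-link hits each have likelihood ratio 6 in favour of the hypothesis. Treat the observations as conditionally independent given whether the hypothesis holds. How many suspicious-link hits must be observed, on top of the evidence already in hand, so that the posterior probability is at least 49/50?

Prior odds = 13/487.
Combined Bayes factor of the evidence already in hand = 1.5 × 0.2 = 0.3.
Odds after that evidence = (13/487) × 0.3 = 39/4870.
Target odds = 0.98/0.02 = 49.
Need 6ⁿ ≥ 49 ÷ (39/4870) = 238630/39.
6⁴ = 1296 falls short of 238630/39 but 6⁵ = 7776 reaches it, so n = 5.

5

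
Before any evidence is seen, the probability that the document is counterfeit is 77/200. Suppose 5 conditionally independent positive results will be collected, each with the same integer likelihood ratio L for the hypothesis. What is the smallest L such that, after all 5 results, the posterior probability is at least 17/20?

2

Prior odds = 0.385/0.615 = 77/123.
Target odds = 0.85/0.15 = 17/3.
Need L⁵ ≥ 17/3 ÷ (77/123) = 697/77.
1⁵ = 1 < 697/77 ≤ 32 = 2⁵, so L = 2.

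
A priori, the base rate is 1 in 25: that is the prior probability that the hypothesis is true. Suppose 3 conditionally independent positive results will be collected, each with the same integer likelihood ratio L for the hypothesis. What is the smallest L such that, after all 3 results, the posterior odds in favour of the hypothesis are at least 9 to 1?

Prior odds = 0.04/0.96 = 1/24.
Target odds = 9.
Need L³ ≥ 9 ÷ (1/24) = 216.
5³ = 125 < 216 ≤ 216 = 6³, so L = 6.

6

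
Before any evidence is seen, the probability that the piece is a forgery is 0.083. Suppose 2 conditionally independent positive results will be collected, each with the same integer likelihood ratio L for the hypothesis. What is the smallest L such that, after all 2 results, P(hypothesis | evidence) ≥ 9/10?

10

Prior odds = 0.083/0.917 = 83/917.
Target odds = 0.9/0.1 = 9.
Need L² ≥ 9 ÷ (83/917) = 8253/83.
9² = 81 < 8253/83 ≤ 100 = 10², so L = 10.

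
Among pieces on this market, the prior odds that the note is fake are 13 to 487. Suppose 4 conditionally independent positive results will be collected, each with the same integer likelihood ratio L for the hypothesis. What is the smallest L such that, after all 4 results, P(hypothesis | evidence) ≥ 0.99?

8

Prior odds = 13/487.
Target odds = 0.99/0.01 = 99.
Need L⁴ ≥ 99 ÷ (13/487) = 48213/13.
7⁴ = 2401 < 48213/13 ≤ 4096 = 8⁴, so L = 8.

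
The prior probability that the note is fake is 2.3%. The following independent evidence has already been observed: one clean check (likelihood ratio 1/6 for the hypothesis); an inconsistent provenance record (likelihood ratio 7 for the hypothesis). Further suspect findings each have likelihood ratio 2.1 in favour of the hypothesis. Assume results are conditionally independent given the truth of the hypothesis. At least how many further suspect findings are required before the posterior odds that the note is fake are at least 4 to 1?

Prior odds = 0.023/0.977 = 23/977.
Combined Bayes factor of the evidence already in hand = (1/6) × 7 = 7/6.
Odds after that evidence = (23/977) × 7/6 = 161/5862.
Target odds = 4.
Need 2.1ⁿ ≥ 4 ÷ (161/5862) = 23448/161.
2.1⁶ = 85766121/1000000 falls short of 23448/161 but 2.1⁷ ≈180.109 reaches it, so n = 7.

7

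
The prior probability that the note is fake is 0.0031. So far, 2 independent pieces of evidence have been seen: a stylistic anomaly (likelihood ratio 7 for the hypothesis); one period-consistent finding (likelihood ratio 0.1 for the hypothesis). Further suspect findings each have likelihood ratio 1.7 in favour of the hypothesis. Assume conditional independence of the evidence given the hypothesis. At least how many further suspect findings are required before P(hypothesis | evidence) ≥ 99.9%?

25

Prior odds = 0.0031/0.9969 = 31/9969.
Combined Bayes factor of the evidence already in hand = 7 × 0.1 = 0.7.
Odds after that evidence = (31/9969) × 0.7 = 217/99690.
Target odds = 0.999/0.001 = 999.
Need 1.7ⁿ ≥ 999 ÷ (217/99690) = 99590310/217.
1.7²⁴ ≈339449 falls short of 99590310/217 but 1.7²⁵ ≈577063 reaches it, so n = 25.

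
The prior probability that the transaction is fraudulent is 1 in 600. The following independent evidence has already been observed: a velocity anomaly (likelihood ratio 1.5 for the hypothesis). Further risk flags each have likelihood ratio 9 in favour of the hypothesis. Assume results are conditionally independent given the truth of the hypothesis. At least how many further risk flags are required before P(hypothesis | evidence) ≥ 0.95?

5

Prior odds = (1/600)/(599/600) = 1/599.
Bayes factor of the evidence already in hand = 1.5.
Odds after that evidence = (1/599) × 1.5 = 3/1198.
Target odds = 0.95/0.05 = 19.
Need 9ⁿ ≥ 19 ÷ (3/1198) = 22762/3.
9⁴ = 6561 falls short of 22762/3 but 9⁵ = 59049 reaches it, so n = 5.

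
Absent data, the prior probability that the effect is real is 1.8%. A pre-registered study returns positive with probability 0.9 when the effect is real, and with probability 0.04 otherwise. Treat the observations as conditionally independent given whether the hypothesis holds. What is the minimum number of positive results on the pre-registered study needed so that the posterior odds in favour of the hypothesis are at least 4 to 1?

2

Prior odds = 0.018/0.982 = 9/491.
Likelihood ratio of a positive result = 0.9/0.04 = 22.5.
Target odds = 4.
Need (9/491) × 22.5ⁿ ≥ 4, i.e. 22.5ⁿ ≥ 1964/9.
22.5¹ = 22.5 falls short of 1964/9 but 22.5² = 506.25 reaches it, so n = 2.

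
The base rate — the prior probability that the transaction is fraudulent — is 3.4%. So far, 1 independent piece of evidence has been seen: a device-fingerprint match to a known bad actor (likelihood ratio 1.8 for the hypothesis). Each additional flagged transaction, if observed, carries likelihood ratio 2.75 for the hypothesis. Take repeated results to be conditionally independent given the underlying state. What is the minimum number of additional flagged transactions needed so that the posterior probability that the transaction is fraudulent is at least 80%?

5

Prior odds = 0.034/0.966 = 17/483.
Bayes factor of the evidence already in hand = 1.8.
Odds after that evidence = (17/483) × 1.8 = 51/805.
Target odds = 0.8/0.2 = 4.
Need 2.75ⁿ ≥ 4 ÷ (51/805) = 3220/51.
2.75⁴ = 57.19140625 falls short of 3220/51 but 2.75⁵ = 161051/1024 reaches it, so n = 5.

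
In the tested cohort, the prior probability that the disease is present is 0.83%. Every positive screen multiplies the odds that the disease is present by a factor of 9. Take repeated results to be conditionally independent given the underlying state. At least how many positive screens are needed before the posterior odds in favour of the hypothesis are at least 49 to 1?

Prior odds = 0.0083/0.9917 = 83/9917.
Likelihood ratio per positive screen = 9.
Target odds = 49.
Need (83/9917) × 9ⁿ ≥ 49, i.e. 9ⁿ ≥ 485933/83.
9³ = 729 falls short of 485933/83 but 9⁴ = 6561 reaches it, so n = 4.

4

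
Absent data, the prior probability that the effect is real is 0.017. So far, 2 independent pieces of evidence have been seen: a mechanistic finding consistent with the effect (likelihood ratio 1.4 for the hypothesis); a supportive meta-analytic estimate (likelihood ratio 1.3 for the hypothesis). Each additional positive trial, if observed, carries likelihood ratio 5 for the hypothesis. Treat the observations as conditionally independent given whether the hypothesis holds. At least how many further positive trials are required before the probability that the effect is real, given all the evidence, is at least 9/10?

Prior odds = 0.017/0.983 = 17/983.
Combined Bayes factor of the evidence already in hand = 1.4 × 1.3 = 1.82.
Odds after that evidence = (17/983) × 1.82 = 1547/49150.
Target odds = 0.9/0.1 = 9.
Need 5ⁿ ≥ 9 ÷ (1547/49150) = 442350/1547.
5³ = 125 falls short of 442350/1547 but 5⁴ = 625 reaches it, so n = 4.

4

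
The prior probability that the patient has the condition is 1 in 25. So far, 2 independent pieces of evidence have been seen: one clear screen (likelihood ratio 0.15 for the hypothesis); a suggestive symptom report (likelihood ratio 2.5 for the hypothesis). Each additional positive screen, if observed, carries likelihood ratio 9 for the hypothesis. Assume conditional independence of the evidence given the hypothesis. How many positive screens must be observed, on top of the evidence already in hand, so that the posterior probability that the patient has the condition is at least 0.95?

Prior odds = 0.04/0.96 = 1/24.
Combined Bayes factor of the evidence already in hand = 0.15 × 2.5 = 0.375.
Odds after that evidence = (1/24) × 0.375 = 0.015625.
Target odds = 0.95/0.05 = 19.
Need 9ⁿ ≥ 19 ÷ 0.015625 = 1216.
9³ = 729 falls short of 1216 but 9⁴ = 6561 reaches it, so n = 4.

4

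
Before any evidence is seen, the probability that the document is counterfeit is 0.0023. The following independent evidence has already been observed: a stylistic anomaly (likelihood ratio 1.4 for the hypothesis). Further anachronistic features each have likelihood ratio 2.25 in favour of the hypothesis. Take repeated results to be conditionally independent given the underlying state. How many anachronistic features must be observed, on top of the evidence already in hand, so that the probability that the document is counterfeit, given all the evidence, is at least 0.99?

13

Prior odds = 0.0023/0.9977 = 23/9977.
Bayes factor of the evidence already in hand = 1.4.
Odds after that evidence = (23/9977) × 1.4 = 161/49885.
Target odds = 0.99/0.01 = 99.
Need 2.25ⁿ ≥ 99 ÷ (161/49885) = 4938615/161.
2.25¹² ≈16834.1 falls short of 4938615/161 but 2.25¹³ ≈37876.8 reaches it, so n = 13.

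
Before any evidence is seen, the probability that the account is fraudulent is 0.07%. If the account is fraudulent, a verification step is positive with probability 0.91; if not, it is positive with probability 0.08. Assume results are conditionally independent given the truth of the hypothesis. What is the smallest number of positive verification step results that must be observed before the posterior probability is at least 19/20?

Prior odds: 0.0007 ÷ 0.9993 = 7/9993.
Likelihood ratio of a positive = 0.91/0.08 = 11.375.
Target odds: 0.95 ÷ 0.05 = 19.
Require 11.375ⁿ ≥ 19 ÷ (7/9993) = 189867/7.
11.375⁴ = 68574961/4096 falls short of 189867/7 but 11.375⁵ ≈190439 reaches it, so n = 5.

5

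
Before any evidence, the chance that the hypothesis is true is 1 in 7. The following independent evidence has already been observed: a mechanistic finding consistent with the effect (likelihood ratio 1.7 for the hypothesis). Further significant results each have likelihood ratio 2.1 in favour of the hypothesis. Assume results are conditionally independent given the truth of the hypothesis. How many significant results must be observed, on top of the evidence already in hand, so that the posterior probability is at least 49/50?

7

Prior odds = (1/7)/(6/7) = 1/6.
Bayes factor of the evidence already in hand = 1.7.
Odds after that evidence = (1/6) × 1.7 = 17/60.
Target odds = 0.98/0.02 = 49.
Need 2.1ⁿ ≥ 49 ÷ (17/60) = 2940/17.
2.1⁶ = 85766121/1000000 falls short of 2940/17 but 2.1⁷ ≈180.109 reaches it, so n = 7.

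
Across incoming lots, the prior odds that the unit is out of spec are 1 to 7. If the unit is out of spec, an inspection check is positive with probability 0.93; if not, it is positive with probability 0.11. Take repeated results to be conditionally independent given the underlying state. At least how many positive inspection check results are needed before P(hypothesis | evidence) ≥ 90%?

Prior odds = 1/7.
Likelihood ratio of a positive = 0.93/0.11 = 93/11.
Target odds: 0.9 ÷ 0.1 = 9.
Require (93/11)ⁿ ≥ 9 ÷ (1/7) = 63.
(93/11)¹ = 93/11 falls short of 63 but (93/11)² = 8649/121 reaches it, so n = 2.

2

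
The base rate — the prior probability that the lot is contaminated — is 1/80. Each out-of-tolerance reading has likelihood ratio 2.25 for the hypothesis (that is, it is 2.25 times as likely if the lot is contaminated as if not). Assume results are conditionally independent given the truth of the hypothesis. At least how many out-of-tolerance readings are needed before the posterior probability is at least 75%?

7

Prior odds: 0.0125 ÷ 0.9875 = 1/79.
Likelihood ratio per out-of-tolerance reading = 2.25.
Target posterior odds = 0.75/0.25 = 3.
Require 2.25ⁿ ≥ 3 ÷ (1/79) = 237.
2.25⁶ = 531441/4096 falls short of 237 but 2.25⁷ = 4782969/16384 reaches it, so n = 7.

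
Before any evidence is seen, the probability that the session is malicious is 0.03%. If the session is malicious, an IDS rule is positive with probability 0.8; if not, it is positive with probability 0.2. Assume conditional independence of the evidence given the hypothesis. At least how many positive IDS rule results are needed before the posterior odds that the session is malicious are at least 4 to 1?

Prior odds: 0.0003 ÷ 0.9997 = 3/9997.
Likelihood ratio of a positive = 0.8/0.2 = 4.
Target odds = 4.
Need (3/9997) × 4ⁿ ≥ 4, i.e. 4ⁿ ≥ 39988/3.
4⁶ = 4096 falls short of 39988/3 but 4⁷ = 16384 reaches it, so n = 7.

7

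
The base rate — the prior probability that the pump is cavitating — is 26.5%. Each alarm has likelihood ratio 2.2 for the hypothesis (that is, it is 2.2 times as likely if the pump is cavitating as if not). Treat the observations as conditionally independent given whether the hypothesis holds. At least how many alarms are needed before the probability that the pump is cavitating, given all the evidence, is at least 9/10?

5

Prior odds = 0.265/0.735 = 53/147.
Likelihood ratio per alarm = 2.2.
Target posterior odds = 0.9/0.1 = 9.
Require 2.2ⁿ ≥ 9 ÷ (53/147) = 1323/53.
2.2⁴ = 23.4256 falls short of 1323/53 but 2.2⁵ = 51.53632 reaches it, so n = 5.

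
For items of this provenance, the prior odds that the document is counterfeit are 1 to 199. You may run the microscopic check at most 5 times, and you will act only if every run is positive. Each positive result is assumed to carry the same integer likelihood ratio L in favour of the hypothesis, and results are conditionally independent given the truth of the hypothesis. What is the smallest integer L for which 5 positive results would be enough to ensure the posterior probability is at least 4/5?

4

Prior odds = 1/199.
Target odds = 0.8/0.2 = 4.
Need L⁵ ≥ 4 ÷ (1/199) = 796.
3⁵ = 243 < 796 ≤ 1024 = 4⁵, so L = 4.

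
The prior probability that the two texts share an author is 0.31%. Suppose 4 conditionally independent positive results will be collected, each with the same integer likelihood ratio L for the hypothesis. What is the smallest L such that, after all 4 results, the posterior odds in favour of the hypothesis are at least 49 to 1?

Prior odds = 0.0031/0.9969 = 31/9969.
Target odds = 49.
Need L⁴ ≥ 49 ÷ (31/9969) = 488481/31.
11⁴ = 14641 < 488481/31 ≤ 20736 = 12⁴, so L = 12.

12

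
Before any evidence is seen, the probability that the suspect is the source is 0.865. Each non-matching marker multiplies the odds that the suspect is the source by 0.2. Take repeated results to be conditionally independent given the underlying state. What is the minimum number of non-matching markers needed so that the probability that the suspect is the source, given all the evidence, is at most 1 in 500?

Prior odds: 0.865 ÷ 0.135 = 173/27.
Likelihood ratio per non-matching marker = 0.2.
Target posterior odds = 0.002/0.998 = 1/499.
Need (173/27) × 0.2ⁿ ≤ 1/499, i.e. 0.2ⁿ ≤ 27/86327.
0.2⁵ = 0.00032 is still above 27/86327 but 0.2⁶ = 1/15625 is at or below it, so n = 6.

6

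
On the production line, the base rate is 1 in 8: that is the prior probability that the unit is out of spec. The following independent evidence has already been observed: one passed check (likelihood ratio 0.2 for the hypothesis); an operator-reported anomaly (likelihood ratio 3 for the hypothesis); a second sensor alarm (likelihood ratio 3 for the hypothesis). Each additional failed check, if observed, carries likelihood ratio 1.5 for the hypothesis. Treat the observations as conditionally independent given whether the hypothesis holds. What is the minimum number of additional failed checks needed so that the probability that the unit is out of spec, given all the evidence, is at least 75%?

7

Prior odds = 0.125/0.875 = 1/7.
Combined Bayes factor of the evidence already in hand = 0.2 × 3 × 3 = 1.8.
Odds after that evidence = (1/7) × 1.8 = 9/35.
Target odds = 0.75/0.25 = 3.
Need 1.5ⁿ ≥ 3 ÷ (9/35) = 35/3.
1.5⁶ = 11.390625 falls short of 35/3 but 1.5⁷ = 17.0859375 reaches it, so n = 7.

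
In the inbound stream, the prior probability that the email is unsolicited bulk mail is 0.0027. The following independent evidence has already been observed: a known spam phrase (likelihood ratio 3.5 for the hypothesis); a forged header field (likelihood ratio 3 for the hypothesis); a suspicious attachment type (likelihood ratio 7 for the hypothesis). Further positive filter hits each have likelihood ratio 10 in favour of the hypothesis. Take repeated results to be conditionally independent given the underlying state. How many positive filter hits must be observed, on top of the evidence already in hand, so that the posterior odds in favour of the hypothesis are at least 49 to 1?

Prior odds = 0.0027/0.9973 = 27/9973.
Combined Bayes factor of the evidence already in hand = 3.5 × 3 × 7 = 73.5.
Odds after that evidence = (27/9973) × 73.5 = 3969/19946.
Target odds = 49.
Need 10ⁿ ≥ 49 ÷ (3969/19946) = 19946/81.
10² = 100 falls short of 19946/81 but 10³ = 1000 reaches it, so n = 3.

3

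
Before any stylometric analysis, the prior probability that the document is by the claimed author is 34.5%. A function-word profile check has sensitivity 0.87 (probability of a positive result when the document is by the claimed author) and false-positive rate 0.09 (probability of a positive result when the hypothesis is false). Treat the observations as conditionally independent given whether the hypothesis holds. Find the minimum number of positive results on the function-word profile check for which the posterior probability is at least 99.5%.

Prior odds = 0.345/0.655 = 69/131.
Likelihood ratio of a positive result = 0.87/0.09 = 29/3.
Target posterior odds = 0.995/0.005 = 199.
Require (29/3)ⁿ ≥ 199 ÷ (69/131) = 26069/69.
(29/3)² = 841/9 falls short of 26069/69 but (29/3)³ = 24389/27 reaches it, so n = 3.

3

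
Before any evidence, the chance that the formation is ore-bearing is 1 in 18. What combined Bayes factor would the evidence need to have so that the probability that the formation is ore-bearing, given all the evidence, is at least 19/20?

Prior odds = (1/18)/(17/18) = 1/17.
Target odds = 0.95/0.05 = 19.
Required Bayes factor = 19 ÷ (1/17) = 323.

323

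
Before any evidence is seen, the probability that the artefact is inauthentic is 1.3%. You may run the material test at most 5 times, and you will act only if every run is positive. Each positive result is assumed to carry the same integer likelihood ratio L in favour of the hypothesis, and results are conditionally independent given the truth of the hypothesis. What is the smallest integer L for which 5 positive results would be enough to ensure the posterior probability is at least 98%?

6

Prior odds = 0.013/0.987 = 13/987.
Target odds = 0.98/0.02 = 49.
Need L⁵ ≥ 49 ÷ (13/987) = 48363/13.
5⁵ = 3125 < 48363/13 ≤ 7776 = 6⁵, so L = 6.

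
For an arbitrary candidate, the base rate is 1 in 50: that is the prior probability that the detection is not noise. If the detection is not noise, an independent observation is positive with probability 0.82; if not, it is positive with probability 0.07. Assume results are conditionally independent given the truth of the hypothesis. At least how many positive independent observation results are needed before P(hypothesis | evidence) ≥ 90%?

Prior odds = 0.02/0.98 = 1/49.
Likelihood ratio of a positive = 0.82/0.07 = 82/7.
Target odds: 0.9 ÷ 0.1 = 9.
Require (82/7)ⁿ ≥ 9 ÷ (1/49) = 441.
(82/7)² = 6724/49 falls short of 441 but (82/7)³ = 551368/343 reaches it, so n = 3.

3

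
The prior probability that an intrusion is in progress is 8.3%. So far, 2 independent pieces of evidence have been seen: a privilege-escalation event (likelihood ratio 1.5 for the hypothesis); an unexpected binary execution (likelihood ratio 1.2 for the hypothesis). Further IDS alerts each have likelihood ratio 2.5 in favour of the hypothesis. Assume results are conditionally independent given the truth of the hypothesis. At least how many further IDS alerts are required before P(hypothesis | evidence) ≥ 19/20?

Prior odds = 0.083/0.917 = 83/917.
Combined Bayes factor of the evidence already in hand = 1.5 × 1.2 = 1.8.
Odds after that evidence = (83/917) × 1.8 = 747/4585.
Target odds = 0.95/0.05 = 19.
Need 2.5ⁿ ≥ 19 ÷ (747/4585) = 87115/747.
2.5⁵ = 97.65625 falls short of 87115/747 but 2.5⁶ = 244.140625 reaches it, so n = 6.

6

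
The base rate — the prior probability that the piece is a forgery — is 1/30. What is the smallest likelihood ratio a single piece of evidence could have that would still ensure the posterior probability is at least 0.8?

116

Prior odds = (1/30)/(29/30) = 1/29.
Target odds = 0.8/0.2 = 4.
Required Bayes factor = 4 ÷ (1/29) = 116.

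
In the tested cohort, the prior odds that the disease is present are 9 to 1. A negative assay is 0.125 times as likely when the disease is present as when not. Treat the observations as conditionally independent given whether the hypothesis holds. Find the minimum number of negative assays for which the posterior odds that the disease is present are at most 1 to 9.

3

Prior odds = 9.
Likelihood ratio per negative assay = 0.125.
Target odds = 1/9.
Require 0.125ⁿ ≤ 1/9 ÷ 9 = 1/81.
0.125² = 0.015625 is still above 1/81 but 0.125³ = 0.001953125 is at or below it, so n = 3.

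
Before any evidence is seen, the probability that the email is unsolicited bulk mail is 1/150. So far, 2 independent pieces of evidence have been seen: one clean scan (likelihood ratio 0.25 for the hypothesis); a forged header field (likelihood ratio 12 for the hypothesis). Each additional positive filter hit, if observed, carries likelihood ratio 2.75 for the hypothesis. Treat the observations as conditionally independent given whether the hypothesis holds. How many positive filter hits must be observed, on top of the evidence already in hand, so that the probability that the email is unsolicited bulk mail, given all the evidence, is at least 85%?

6

Prior odds = (1/150)/(149/150) = 1/149.
Combined Bayes factor of the evidence already in hand = 0.25 × 12 = 3.
Odds after that evidence = (1/149) × 3 = 3/149.
Target odds = 0.85/0.15 = 17/3.
Need 2.75ⁿ ≥ 17/3 ÷ (3/149) = 2533/9.
2.75⁵ = 161051/1024 falls short of 2533/9 but 2.75⁶ = 1771561/4096 reaches it, so n = 6.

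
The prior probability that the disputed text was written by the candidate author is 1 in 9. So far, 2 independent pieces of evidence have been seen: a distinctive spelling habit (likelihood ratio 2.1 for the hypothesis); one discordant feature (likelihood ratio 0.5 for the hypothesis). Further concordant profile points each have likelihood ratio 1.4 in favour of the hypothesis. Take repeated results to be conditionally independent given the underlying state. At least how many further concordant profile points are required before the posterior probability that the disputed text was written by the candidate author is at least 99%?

Prior odds = (1/9)/(8/9) = 0.125.
Combined Bayes factor of the evidence already in hand = 2.1 × 0.5 = 1.05.
Odds after that evidence = 0.125 × 1.05 = 0.13125.
Target odds = 0.99/0.01 = 99.
Need 1.4ⁿ ≥ 99 ÷ 0.13125 = 5280/7.
1.4¹⁹ ≈597.63 falls short of 5280/7 but 1.4²⁰ ≈836.683 reaches it, so n = 20.

20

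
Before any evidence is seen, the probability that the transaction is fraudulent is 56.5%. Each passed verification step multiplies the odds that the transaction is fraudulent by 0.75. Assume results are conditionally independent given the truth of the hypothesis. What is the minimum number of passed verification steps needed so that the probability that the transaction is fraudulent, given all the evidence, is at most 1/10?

9

Prior odds = 0.565/0.435 = 113/87.
Likelihood ratio per passed verification step = 0.75.
Target odds: 0.1 ÷ 0.9 = 1/9.
Require 0.75ⁿ ≤ 1/9 ÷ (113/87) = 29/339.
0.75⁸ = 6561/65536 is still above 29/339 but 0.75⁹ = 19683/262144 is at or below it, so n = 9.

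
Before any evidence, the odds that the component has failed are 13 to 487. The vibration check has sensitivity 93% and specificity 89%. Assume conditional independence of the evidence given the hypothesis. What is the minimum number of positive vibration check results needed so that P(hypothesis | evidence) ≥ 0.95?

Prior odds = 13/487.
False-positive rate = 1 − 0.89 = 0.11; likelihood ratio of a positive = 0.93/0.11 = 93/11.
Target odds: 0.95 ÷ 0.05 = 19.
Need (13/487) × (93/11)ⁿ ≥ 19, i.e. (93/11)ⁿ ≥ 9253/13.
(93/11)³ = 804357/1331 falls short of 9253/13 but (93/11)⁴ = 74805201/14641 reaches it, so n = 4.

4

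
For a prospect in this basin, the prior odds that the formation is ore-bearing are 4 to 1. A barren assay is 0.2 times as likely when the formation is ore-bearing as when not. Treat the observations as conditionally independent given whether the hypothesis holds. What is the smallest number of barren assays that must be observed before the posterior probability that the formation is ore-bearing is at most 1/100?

4

Prior odds = 4.
Likelihood ratio per barren assay = 0.2.
Target posterior odds = 0.01/0.99 = 1/99.
Require 0.2ⁿ ≤ 1/99 ÷ 4 = 1/396.
0.2³ = 0.008 is still above 1/396 but 0.2⁴ = 0.0016 is at or below it, so n = 4.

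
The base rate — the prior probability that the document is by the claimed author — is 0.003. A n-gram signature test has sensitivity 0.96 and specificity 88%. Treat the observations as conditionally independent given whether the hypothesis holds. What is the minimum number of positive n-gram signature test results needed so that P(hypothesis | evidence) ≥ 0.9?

4

Prior odds = 0.003/0.997 = 3/997.
False-positive rate = 1 − 0.88 = 0.12; likelihood ratio of a positive = 0.96/0.12 = 8.
Target odds: 0.9 ÷ 0.1 = 9.
Require 8ⁿ ≥ 9 ÷ (3/997) = 2991.
8³ = 512 falls short of 2991 but 8⁴ = 4096 reaches it, so n = 4.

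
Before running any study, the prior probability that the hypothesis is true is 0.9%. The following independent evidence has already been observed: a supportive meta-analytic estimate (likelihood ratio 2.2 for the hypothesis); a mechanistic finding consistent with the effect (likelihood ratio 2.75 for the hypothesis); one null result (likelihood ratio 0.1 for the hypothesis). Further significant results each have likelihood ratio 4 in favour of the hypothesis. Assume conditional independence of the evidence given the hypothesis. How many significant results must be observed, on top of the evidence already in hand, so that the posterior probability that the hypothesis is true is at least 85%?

6

Prior odds = 0.009/0.991 = 9/991.
Combined Bayes factor of the evidence already in hand = 2.2 × 2.75 × 0.1 = 0.605.
Odds after that evidence = (9/991) × 0.605 = 1089/198200.
Target odds = 0.85/0.15 = 17/3.
Need 4ⁿ ≥ 17/3 ÷ (1089/198200) = 3369400/3267.
4⁵ = 1024 falls short of 3369400/3267 but 4⁶ = 4096 reaches it, so n = 6.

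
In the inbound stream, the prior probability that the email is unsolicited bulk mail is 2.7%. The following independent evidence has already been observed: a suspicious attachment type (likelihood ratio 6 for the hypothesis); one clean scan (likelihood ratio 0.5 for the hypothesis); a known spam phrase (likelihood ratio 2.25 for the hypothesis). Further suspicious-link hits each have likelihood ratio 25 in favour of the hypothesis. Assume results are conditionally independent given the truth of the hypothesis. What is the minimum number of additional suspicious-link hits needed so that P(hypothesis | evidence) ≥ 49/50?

2

Prior odds = 0.027/0.973 = 27/973.
Combined Bayes factor of the evidence already in hand = 6 × 0.5 × 2.25 = 6.75.
Odds after that evidence = (27/973) × 6.75 = 729/3892.
Target odds = 0.98/0.02 = 49.
Need 25ⁿ ≥ 49 ÷ (729/3892) = 190708/729.
25¹ = 25 falls short of 190708/729 but 25² = 625 reaches it, so n = 2.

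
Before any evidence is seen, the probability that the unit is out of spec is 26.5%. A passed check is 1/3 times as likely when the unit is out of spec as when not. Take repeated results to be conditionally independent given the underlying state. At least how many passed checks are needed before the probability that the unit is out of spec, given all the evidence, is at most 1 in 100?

Prior odds = 0.265/0.735 = 53/147.
Likelihood ratio per passed check = 1/3.
Target posterior odds = 0.01/0.99 = 1/99.
Need (53/147) × (1/3)ⁿ ≤ 1/99, i.e. (1/3)ⁿ ≤ 49/1749.
(1/3)³ = 1/27 is still above 49/1749 but (1/3)⁴ = 1/81 is at or below it, so n = 4.

4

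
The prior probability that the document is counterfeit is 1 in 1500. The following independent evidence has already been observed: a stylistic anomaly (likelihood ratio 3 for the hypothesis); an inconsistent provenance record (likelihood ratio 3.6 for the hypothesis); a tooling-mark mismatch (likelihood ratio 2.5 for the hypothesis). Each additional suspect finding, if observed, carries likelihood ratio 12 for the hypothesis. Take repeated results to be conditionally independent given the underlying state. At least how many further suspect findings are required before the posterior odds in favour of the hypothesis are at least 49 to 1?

4

Prior odds = (1/1500)/(1499/1500) = 1/1499.
Combined Bayes factor of the evidence already in hand = 3 × 3.6 × 2.5 = 27.
Odds after that evidence = (1/1499) × 27 = 27/1499.
Target odds = 49.
Need 12ⁿ ≥ 49 ÷ (27/1499) = 73451/27.
12³ = 1728 falls short of 73451/27 but 12⁴ = 20736 reaches it, so n = 4.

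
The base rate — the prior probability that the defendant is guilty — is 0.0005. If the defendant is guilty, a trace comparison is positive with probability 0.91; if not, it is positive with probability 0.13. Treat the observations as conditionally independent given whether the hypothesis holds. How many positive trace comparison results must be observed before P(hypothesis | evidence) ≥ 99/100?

7

Prior odds = 0.0005/0.9995 = 1/1999.
Likelihood ratio of a positive = 0.91/0.13 = 7.
Target posterior odds = 0.99/0.01 = 99.
Need (1/1999) × 7ⁿ ≥ 99, i.e. 7ⁿ ≥ 197901.
7⁶ = 117649 falls short of 197901 but 7⁷ = 823543 reaches it, so n = 7.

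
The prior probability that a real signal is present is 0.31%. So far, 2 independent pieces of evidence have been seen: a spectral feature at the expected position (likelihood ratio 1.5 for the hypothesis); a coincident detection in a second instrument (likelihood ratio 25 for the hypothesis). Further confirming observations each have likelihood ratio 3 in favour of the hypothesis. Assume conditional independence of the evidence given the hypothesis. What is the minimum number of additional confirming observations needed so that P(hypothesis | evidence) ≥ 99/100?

Prior odds = 0.0031/0.9969 = 31/9969.
Combined Bayes factor of the evidence already in hand = 1.5 × 25 = 37.5.
Odds after that evidence = (31/9969) × 37.5 = 775/6646.
Target odds = 0.99/0.01 = 99.
Need 3ⁿ ≥ 99 ÷ (775/6646) = 657954/775.
3⁶ = 729 falls short of 657954/775 but 3⁷ = 2187 reaches it, so n = 7.

7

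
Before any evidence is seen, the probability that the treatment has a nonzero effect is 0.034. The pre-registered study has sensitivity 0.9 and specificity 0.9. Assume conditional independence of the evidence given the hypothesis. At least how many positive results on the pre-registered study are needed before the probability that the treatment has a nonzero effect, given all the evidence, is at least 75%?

Prior odds: 0.034 ÷ 0.966 = 17/483.
False-positive rate = 1 − 0.9 = 0.1; likelihood ratio of a positive = 0.9/0.1 = 9.
Target odds: 0.75 ÷ 0.25 = 3.
Need (17/483) × 9ⁿ ≥ 3, i.e. 9ⁿ ≥ 1449/17.
9² = 81 falls short of 1449/17 but 9³ = 729 reaches it, so n = 3.

3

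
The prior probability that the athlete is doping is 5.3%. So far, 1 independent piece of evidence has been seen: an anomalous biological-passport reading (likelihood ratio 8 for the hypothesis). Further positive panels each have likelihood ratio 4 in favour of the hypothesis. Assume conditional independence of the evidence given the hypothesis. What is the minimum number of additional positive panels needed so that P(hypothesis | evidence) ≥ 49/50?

4

Prior odds = 0.053/0.947 = 53/947.
Bayes factor of the evidence already in hand = 8.
Odds after that evidence = (53/947) × 8 = 424/947.
Target odds = 0.98/0.02 = 49.
Need 4ⁿ ≥ 49 ÷ (424/947) = 46403/424.
4³ = 64 falls short of 46403/424 but 4⁴ = 256 reaches it, so n = 4.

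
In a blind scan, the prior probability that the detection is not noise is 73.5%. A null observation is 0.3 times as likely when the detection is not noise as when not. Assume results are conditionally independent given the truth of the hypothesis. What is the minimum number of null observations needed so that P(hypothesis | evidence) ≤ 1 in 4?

2

Prior odds: 0.735 ÷ 0.265 = 147/53.
Likelihood ratio per null observation = 0.3.
Target posterior odds = 0.25/0.75 = 1/3.
Require 0.3ⁿ ≤ 1/3 ÷ (147/53) = 53/441.
0.3¹ = 0.3 is still above 53/441 but 0.3² = 0.09 is at or below it, so n = 2.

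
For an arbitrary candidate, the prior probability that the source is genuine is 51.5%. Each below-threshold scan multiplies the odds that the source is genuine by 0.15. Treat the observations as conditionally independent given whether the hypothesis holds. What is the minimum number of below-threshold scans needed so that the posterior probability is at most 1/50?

3

Prior odds = 0.515/0.485 = 103/97.
Likelihood ratio per below-threshold scan = 0.15.
Target odds: 0.02 ÷ 0.98 = 1/49.
Need (103/97) × 0.15ⁿ ≤ 1/49, i.e. 0.15ⁿ ≤ 97/5047.
0.15² = 0.0225 is still above 97/5047 but 0.15³ = 0.003375 is at or below it, so n = 3.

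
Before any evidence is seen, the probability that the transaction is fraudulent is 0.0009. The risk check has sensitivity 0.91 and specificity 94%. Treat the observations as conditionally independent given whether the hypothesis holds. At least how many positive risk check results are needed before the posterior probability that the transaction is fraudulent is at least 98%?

5

Prior odds: 0.0009 ÷ 0.9991 = 9/9991.
False-positive rate = 1 − 0.94 = 0.06; likelihood ratio of a positive = 0.91/0.06 = 91/6.
Target posterior odds = 0.98/0.02 = 49.
Require (91/6)ⁿ ≥ 49 ÷ (9/9991) = 489559/9.
(91/6)⁴ = 68574961/1296 falls short of 489559/9 but (91/6)⁵ ≈802510 reaches it, so n = 5.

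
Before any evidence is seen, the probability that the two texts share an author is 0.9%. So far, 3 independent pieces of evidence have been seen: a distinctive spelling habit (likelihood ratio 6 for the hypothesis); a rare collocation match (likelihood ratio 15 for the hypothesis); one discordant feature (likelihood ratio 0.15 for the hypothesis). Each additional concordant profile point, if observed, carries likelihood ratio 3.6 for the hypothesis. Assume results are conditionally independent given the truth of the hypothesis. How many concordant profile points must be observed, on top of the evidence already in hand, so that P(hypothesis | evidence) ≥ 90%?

Prior odds = 0.009/0.991 = 9/991.
Combined Bayes factor of the evidence already in hand = 6 × 15 × 0.15 = 13.5.
Odds after that evidence = (9/991) × 13.5 = 243/1982.
Target odds = 0.9/0.1 = 9.
Need 3.6ⁿ ≥ 9 ÷ (243/1982) = 1982/27.
3.6³ = 46.656 falls short of 1982/27 but 3.6⁴ = 167.9616 reaches it, so n = 4.

4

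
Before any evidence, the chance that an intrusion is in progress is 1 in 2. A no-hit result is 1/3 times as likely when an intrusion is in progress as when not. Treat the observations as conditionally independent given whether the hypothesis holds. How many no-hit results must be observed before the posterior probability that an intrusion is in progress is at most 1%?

Prior odds = 0.5/0.5 = 1.
Likelihood ratio per no-hit result = 1/3.
Target odds: 0.01 ÷ 0.99 = 1/99.
Require (1/3)ⁿ ≤ 1/99 ÷ 1 = 1/99.
(1/3)⁴ = 1/81 is still above 1/99 but (1/3)⁵ = 1/243 is at or below it, so n = 5.

5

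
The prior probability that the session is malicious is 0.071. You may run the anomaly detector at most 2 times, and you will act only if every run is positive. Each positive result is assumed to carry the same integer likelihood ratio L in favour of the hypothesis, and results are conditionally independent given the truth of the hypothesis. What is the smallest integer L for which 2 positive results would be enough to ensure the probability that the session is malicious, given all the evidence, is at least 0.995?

52

Prior odds = 0.071/0.929 = 71/929.
Target odds = 0.995/0.005 = 199.
Need L² ≥ 199 ÷ (71/929) = 184871/71.
51² = 2601 < 184871/71 ≤ 2704 = 52², so L = 52.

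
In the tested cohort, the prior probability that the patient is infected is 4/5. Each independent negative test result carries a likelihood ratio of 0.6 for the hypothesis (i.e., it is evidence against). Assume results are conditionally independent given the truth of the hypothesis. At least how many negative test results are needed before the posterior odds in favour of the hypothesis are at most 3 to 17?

7

Prior odds: 0.8 ÷ 0.2 = 4.
Likelihood ratio per negative test result = 0.6.
Target odds = 3/17.
Need 4 × 0.6ⁿ ≤ 3/17, i.e. 0.6ⁿ ≤ 3/68.
0.6⁶ = 729/15625 is still above 3/68 but 0.6⁷ = 2187/78125 is at or below it, so n = 7.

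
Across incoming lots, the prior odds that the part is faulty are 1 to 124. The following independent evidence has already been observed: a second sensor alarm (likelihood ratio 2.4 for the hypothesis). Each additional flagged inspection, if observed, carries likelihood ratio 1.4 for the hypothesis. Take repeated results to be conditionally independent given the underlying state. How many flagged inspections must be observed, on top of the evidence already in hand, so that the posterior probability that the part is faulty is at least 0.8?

Prior odds = 1/124.
Bayes factor of the evidence already in hand = 2.4.
Odds after that evidence = (1/124) × 2.4 = 3/155.
Target odds = 0.8/0.2 = 4.
Need 1.4ⁿ ≥ 4 ÷ (3/155) = 620/3.
1.4¹⁵ ≈155.568 falls short of 620/3 but 1.4¹⁶ ≈217.795 reaches it, so n = 16.

16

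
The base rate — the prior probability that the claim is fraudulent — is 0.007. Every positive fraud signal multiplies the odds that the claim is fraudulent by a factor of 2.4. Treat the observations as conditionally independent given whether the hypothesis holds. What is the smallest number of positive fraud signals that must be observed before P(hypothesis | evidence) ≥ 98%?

Prior odds = 0.007/0.993 = 7/993.
Likelihood ratio per positive fraud signal = 2.4.
Target odds: 0.98 ÷ 0.02 = 49.
Need (7/993) × 2.4ⁿ ≥ 49, i.e. 2.4ⁿ ≥ 6951.
2.4¹⁰ ≈6340.34 falls short of 6951 but 2.4¹¹ ≈15216.8 reaches it, so n = 11.

11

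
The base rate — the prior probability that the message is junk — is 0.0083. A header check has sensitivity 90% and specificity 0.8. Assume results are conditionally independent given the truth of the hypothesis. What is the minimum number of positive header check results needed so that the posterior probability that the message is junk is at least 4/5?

5

Prior odds: 0.0083 ÷ 0.9917 = 83/9917.
False-positive rate = 1 − 0.8 = 0.2; likelihood ratio of a positive = 0.9/0.2 = 4.5.
Target posterior odds = 0.8/0.2 = 4.
Require 4.5ⁿ ≥ 4 ÷ (83/9917) = 39668/83.
4.5⁴ = 410.0625 falls short of 39668/83 but 4.5⁵ = 1845.28125 reaches it, so n = 5.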